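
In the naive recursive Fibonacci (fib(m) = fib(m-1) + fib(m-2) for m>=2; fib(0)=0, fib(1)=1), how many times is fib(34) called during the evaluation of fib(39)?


Let N(m) = number of times fib(m) is called while evaluating fib(39).
N(39) = 1 (the initial call).
N(38) = 1 (only fib(39) calls it).
For 1 <= m <= 37: fib(m) is called by fib(m+1) and fib(m+2), so
  N(m) = N(m+1) + N(m+2).
fib(0) is called only by fib(2), so N(0) = N(2).
Walk down from m=39:
  N(39)=1, N(38)=1, N(37)=2, N(36)=3, N(35)=5, N(34)=8
N(34) = 8


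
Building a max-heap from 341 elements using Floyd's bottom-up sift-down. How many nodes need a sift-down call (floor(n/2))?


In a heap of 341 elements (0-indexed array):
  Last element index: 340
  Parent of last element: floor((340 - 1) / 2) = 169
  Internal nodes: indices 0 to 169
  Count = floor(341/2) = 170


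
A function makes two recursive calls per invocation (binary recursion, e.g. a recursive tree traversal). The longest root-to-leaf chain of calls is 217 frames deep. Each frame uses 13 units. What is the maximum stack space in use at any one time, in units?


Binary recursion: the two calls run one after the other, so only one root-to-leaf chain of frames is on the stack at a time.
Maximum depth (longest chain) = 217 frames
Each frame = 13 units
Max stack space = 217 * 13 = 2821


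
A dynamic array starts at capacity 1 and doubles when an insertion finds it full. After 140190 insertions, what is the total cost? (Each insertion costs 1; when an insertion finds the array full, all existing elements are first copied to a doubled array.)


Insertion cost: 140190 (one per element)
Resizes occur just before inserting elements 2, 3, 5, 9, ...
Elements copied at each resize: 1 + 2 + 4 + 8 + 16 + 32 + 64 + 128 + 256 + 512 + 1024 + 2048 + 4096 + 8192 + 16384 + 32768 + 65536 + 131072
Sum of copies = 262143 (geometric series: 2^k - 1)
Total = 140190 + 262143 = 402333


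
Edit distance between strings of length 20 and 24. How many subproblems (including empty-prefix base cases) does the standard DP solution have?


The table includes base cases (empty prefixes).
Rows: (m+1) = 21
Columns: (n+1) = 25
Total = 21 * 25 = 525


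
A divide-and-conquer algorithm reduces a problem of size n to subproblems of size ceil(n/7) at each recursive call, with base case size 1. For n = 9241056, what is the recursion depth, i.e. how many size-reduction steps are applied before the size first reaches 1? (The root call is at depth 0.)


Each step divides the size by 7 (rounding up); after k steps the size is ceil(n/7^k), which equals 1 exactly when 7^k >= n.
So the depth is the smallest k with 7^k >= 9241056, i.e. ceil(log_7(9241056)).
7^8 = 5764801 < 9241056 <= 40353607 = 7^9
Recursion depth = 9


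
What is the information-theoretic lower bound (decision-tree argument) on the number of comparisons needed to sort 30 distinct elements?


A binary decision tree of height h has at most 2^h leaves and needs at least n! of them, so h >= ceil(log2(n!)).
Compute 30! as a running product:
  x2 = 2, x3 = 6, x4 = 24, x5 = 120
  x6 = 720, x7 = 5040, x8 = 40320, x9 = 362880
  x10 = 3628800, x11 = 39916800, x12 = 479001600, x13 = 6227020800
  x14 = 87178291200, x15 = 1307674368000, x16 = 20922789888000, x17 = 355687428096000
  x18 = 6402373705728000, x19 = 121645100408832000, x20 = 2432902008176640000, x21 = 51090942171709440000
  x22 = 1124000727777607680000, x23 = 25852016738884976640000, x24 = 620448401733239439360000, x25 = 15511210043330985984000000
  x26 = 403291461126605635584000000, x27 = 10888869450418352160768000000, x28 = 304888344611713860501504000000, x29 = 8841761993739701954543616000000
  x30 = 265252859812191058636308480000000
30! = 265252859812191058636308480000000
Bracket between powers of 2:
  2^107 = 162259276829213363391578010288128 < 265252859812191058636308480000000 <= 324518553658426726783156020576256 = 2^108
So ceil(log2(30!)) = 108


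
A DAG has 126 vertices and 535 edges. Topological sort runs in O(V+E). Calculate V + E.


V = 126 (vertex processing)
E = 535 (edge processing)
V + E = 126 + 535 = 661


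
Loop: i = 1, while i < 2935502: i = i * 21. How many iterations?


i multiplies by 21 each step:
i = 1 -> 21 -> 441 -> 9261 -> 194481 -> 4084101 (stop)
Iterations = ceil(log_21(2935502)) = 5


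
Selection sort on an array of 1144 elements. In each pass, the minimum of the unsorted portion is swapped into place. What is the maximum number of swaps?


Selection sort performs one swap per pass:
  Pass 1: find min in positions 0 to 1143, swap with position 0
  Pass 2: find min in positions 1 to 1143, swap with position 1
  Pass 3: find min in positions 2 to 1143, swap with position 2
  Pass 4: find min in positions 3 to 1143, swap with position 3
  Pass 5: find min in positions 4 to 1143, swap with position 4
  ... (1138 more passes)
Total passes (and swaps) = n - 1 = 1144 - 1 = 1143


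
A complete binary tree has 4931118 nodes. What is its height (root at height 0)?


In a complete binary tree, level k holds nodes 2^k .. 2^(k+1)-1 (1-indexed).
Height = floor(log2(n)) = floor(log2(4931118)) = 22
Check: 2^22 = 4194304 <= 4931118 < 8388608 = 2^23


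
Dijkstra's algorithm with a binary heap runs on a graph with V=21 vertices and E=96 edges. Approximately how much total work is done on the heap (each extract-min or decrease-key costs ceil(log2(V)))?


Dijkstra with a binary heap: each vertex is extracted once, each edge may relax once.
Each heap operation costs O(log V).
V + E = 21 + 96 = 117
ceil(log2(21)) = 5 (since 2^4 = 16 < 21 <= 32 = 2^5)
Total heap work = (V+E) * ceil(log2(V)) = 117 * 5 = 585


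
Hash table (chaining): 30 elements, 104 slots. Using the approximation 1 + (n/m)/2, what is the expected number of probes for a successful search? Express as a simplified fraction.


Computing expected probes:
alpha = 30/104
= 1 + alpha/2
= 1 + 30/(2*104)
= (2*104 + 30) / (2*104)
= 238/208 = 119/104


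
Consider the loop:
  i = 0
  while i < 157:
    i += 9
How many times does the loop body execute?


Starting at i = 0, each iteration adds 9.
Iterations until i >= 157:
  Iteration 1: i = 0 -> i = 9
  Iteration 2: i = 9 -> i = 18
  Iteration 3: i = 18 -> i = 27
  Iteration 4: i = 27 -> i = 36
  Iteration 5: i = 36 -> i = 45
  Iteration 6: i = 45 -> i = 54
  Iteration 7: i = 54 -> i = 63
  Iteration 8: i = 63 -> i = 72
  ... continuing ...
Total iterations = ceil(157/9) = 18


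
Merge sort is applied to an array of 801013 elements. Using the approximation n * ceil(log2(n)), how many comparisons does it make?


Merge sort divides the array into halves recursively.
Number of levels = ceil(log2(801013)) = 20
At each level, approximately n = 801013 comparisons are needed for merging.
Total comparisons ~ n * ceil(log2(n)) = 801013 * 20 = 16020260


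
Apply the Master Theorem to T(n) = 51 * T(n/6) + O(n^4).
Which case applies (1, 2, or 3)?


The Master Theorem: T(n) = a*T(n/b) + O(n^c)
  a = 51, b = 6, c = 4
log_b(a) = log_6(51) ~ 2.194
Compare b^c with a: 6^4 = 1296 > 51, so c > log_b(a).
Since c > log_b(a), Case 3 applies.
T(n) = O(n^4)
Master Theorem case = 3


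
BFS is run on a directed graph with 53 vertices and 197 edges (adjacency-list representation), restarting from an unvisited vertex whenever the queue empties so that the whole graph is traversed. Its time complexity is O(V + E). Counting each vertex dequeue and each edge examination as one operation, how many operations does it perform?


A full BFS traversal dequeues each vertex exactly once and examines each directed edge exactly once.
V = 53 (vertex processing cost)
E = 197 (edge examination cost)
Total operations proportional to V + E = 53 + 197 = 250


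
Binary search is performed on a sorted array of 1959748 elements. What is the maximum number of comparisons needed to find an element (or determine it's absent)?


Binary search halves the search space each comparison:
  Step 1: search space = 1959748 -> 979874
  Step 2: search space = 979874 -> 489937
  Step 3: search space = 489937 -> 244968
  Step 4: search space = 244968 -> 122484
  Step 5: search space = 122484 -> 61242
  Step 6: search space = 61242 -> 30621
  Step 7: search space = 30621 -> 15310
  Step 8: search space = 15310 -> 7655
  Step 9: search space = 7655 -> 3827
  Step 10: search space = 3827 -> 1913
  Step 11: search space = 1913 -> 956
  Step 12: search space = 956 -> 478
  Step 13: search space = 478 -> 239
  Step 14: search space = 239 -> 119
  Step 15: search space = 119 -> 59
  Step 16: search space = 59 -> 29
  Step 17: search space = 29 -> 14
  Step 18: search space = 14 -> 7
  Step 19: search space = 7 -> 3
  Step 20: search space = 3 -> 1
  Step 21: search space = 1 (final check)
Maximum comparisons = floor(log2(1959748)) + 1 = 20 + 1 = 21


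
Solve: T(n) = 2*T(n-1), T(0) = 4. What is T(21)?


Unrolling:
T(21) = 2*T(20) = 2^2*T(19) = ... = 2^21*T(0)
= 2^21 * 4
= 2097152 * 4 = 8388608


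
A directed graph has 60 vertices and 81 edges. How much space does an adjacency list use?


Adjacency list: one list head per vertex + one entry per edge
Vertex heads: 60
Edge entries: 81
Total = 60 + 81 = 141


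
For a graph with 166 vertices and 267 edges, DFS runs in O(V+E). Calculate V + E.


A full DFS traversal visits each vertex once and examines each edge once.
V = 166
E = 267
Sum = 166 + 267 = 433


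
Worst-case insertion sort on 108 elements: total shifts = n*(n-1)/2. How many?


Sum of shifts = 1 + 2 + 3 + ... + 107
= 108 * 107 / 2
= 11556 / 2
= 5778


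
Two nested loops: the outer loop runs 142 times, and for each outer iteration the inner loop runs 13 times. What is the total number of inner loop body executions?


Outer loop: 142 iterations
Inner loop: 13 iterations per outer iteration
Total = 142 * 13 = 1846


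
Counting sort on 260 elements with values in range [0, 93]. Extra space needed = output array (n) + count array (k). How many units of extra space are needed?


Output array size: 260 (to store sorted result)
Count array size: 94 (one slot per possible value, range 0 to 93)
Total extra space = 260 + 94 = 354


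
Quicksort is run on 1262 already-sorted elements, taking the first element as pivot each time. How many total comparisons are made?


Sum of comparisons per partition:
1261 + 1260 + ... + 1 + 0
= 1262 * (1262 - 1) / 2
= 1262 * 1261 / 2
= 795691


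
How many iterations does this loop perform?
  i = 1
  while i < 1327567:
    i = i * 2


The loop variable doubles each iteration:
i = 1 -> 2 -> 4 -> 8 -> 16 -> 32 -> 64 -> 128 -> 256 -> 512 -> 1024 -> 2048 -> 4096 -> 8192 -> 16384 -> 32768 -> 65536 -> 131072 -> 262144 -> 524288 -> 1048576 -> 2097152 (stop, 2097152 >= 1327567)
Number of doublings = ceil(log2(1327567)) = 21


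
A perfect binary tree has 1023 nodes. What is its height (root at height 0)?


For a perfect binary tree of height h: n = 2^(h+1) - 1, so h = log2(n+1) - 1.
  n + 1 = 1024 = 2^10
  log2(1024) = 10
  height = 10 - 1 = 9


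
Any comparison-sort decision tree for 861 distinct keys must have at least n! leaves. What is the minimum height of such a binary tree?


A binary decision tree of height h has at most 2^h leaves and needs at least n! of them, so h >= ceil(log2(n!)).
861! is far too large to multiply out, so use Stirling's series:
  ln(n!) ~ n ln n - n + (1/2) ln(2 pi n) + 1/(12n)  (error below 1/(360 n^3), negligible here)
  ln(861) = 6.7580945
  n ln n = 861 * 6.7580945 = 5818.7194
  (1/2) ln(2 pi * 861) = (1/2) ln(5409.8225) = 4.2980
  1/(12*861) = 0.0001
  ln(861!) ~ 5818.7194 - 861 + 4.2980 + 0.0001 = 4962.0175
Convert to base 2: log2(861!) = 4962.0175 / ln 2 = 4962.0175 / 0.69314718 = 7158.6780
ceil(7158.6780) = 7159


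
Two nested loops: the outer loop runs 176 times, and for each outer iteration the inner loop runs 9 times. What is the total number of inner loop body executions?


Outer loop: 176 iterations
Inner loop: 9 iterations per outer iteration
Total = 176 * 9 = 1584


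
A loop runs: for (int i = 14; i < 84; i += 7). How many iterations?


Loop starts at i = 14, increments by 7, stops when i >= 84.
Number of iterations = ceil((84 - 14) / 7)
= ceil(70 / 7)
= 10


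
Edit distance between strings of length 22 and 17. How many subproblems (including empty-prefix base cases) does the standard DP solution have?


The table includes base cases (empty prefixes).
Rows: (m+1) = 23
Columns: (n+1) = 18
Total = 23 * 18 = 414


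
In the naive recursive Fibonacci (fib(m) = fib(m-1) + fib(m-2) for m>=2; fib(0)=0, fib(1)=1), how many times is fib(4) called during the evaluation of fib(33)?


Let N(m) = number of times fib(m) is called while evaluating fib(33).
N(33) = 1 (the initial call).
N(32) = 1 (only fib(33) calls it).
For 1 <= m <= 31: fib(m) is called by fib(m+1) and fib(m+2), so
  N(m) = N(m+1) + N(m+2).
fib(0) is called only by fib(2), so N(0) = N(2).
Walk down from m=33:
  N(33)=1, N(32)=1, N(31)=2, N(30)=3, N(29)=5, N(28)=8, N(27)=13, N(26)=21, N(25)=34, N(24)=55, N(23)=89, N(22)=144, N(21)=233, N(20)=377, N(19)=610, N(18)=987, N(17)=1597, N(16)=2584, N(15)=4181, N(14)=6765, N(13)=10946, N(12)=17711, N(11)=28657, N(10)=46368, N(9)=75025, N(8)=121393, N(7)=196418, N(6)=317811, N(5)=514229, N(4)=832040
N(4) = 832040


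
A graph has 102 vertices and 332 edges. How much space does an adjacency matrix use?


Adjacency matrix: V x V grid of entries
Space = V^2 = 102^2 = 102 * 102 = 10404


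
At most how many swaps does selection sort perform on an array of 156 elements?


Each of the 155 passes places one element in its final position.
Pass 1: swap minimum into position 0
Pass 2: swap minimum of remaining into position 1
...
Pass 155: last two elements, one swap
Maximum swaps = 156 - 1 = 155


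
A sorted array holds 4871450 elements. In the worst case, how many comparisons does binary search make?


Halving sequence: 4871450 -> 2435725 -> 1217862 -> 608931 -> 304465 -> 152232 -> 76116 -> 38058 -> 19029 -> 9514 -> 4757 -> 2378 -> 1189 -> 594 -> 297 -> 148 -> 74 -> 37 -> 18 -> 9 -> 4 -> 2 -> 1
Number of halvings = 22
Max comparisons = 22 + 1 = 23


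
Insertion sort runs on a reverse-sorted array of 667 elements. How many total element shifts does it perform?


Sum of shifts = 1 + 2 + 3 + ... + 666
= 667 * 666 / 2
= 444222 / 2
= 222111


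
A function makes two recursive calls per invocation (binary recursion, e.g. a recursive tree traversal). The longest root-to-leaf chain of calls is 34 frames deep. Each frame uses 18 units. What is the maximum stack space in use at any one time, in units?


Binary recursion: the two calls run one after the other, so only one root-to-leaf chain of frames is on the stack at a time.
Maximum depth (longest chain) = 34 frames
Each frame = 18 units
Max stack space = 34 * 18 = 612


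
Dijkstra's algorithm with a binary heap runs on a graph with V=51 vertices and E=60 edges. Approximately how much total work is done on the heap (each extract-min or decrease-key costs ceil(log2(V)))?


Dijkstra with a binary heap: each vertex is extracted once, each edge may relax once.
Each heap operation costs O(log V).
V + E = 51 + 60 = 111
ceil(log2(51)) = 6 (since 2^5 = 32 < 51 <= 64 = 2^6)
Total heap work = (V+E) * ceil(log2(V)) = 111 * 6 = 666


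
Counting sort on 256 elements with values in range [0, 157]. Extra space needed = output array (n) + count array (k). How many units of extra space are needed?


Output array size: 256 (to store sorted result)
Count array size: 158 (one slot per possible value, range 0 to 157)
Total extra space = 256 + 158 = 414


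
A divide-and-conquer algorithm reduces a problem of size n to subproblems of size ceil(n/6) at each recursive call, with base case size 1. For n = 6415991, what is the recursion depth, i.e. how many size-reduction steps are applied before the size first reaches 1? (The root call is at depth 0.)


Each step divides the size by 6 (rounding up); after k steps the size is ceil(n/6^k), which equals 1 exactly when 6^k >= n.
So the depth is the smallest k with 6^k >= 6415991, i.e. ceil(log_6(6415991)).
6^8 = 1679616 < 6415991 <= 10077696 = 6^9
Recursion depth = 9


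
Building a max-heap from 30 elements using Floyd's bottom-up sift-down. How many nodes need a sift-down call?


In a heap of 30 elements (0-indexed array):
  Last element index: 29
  Parent of last element: floor((29 - 1) / 2) = 14
  Internal nodes: indices 0 to 14
  Count = floor(30/2) = 15


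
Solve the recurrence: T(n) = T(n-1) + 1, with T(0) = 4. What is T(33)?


Unrolling the recurrence:
T(33) = T(32) + 1
       = T(31) + 1 + 1
       = T(30) + 1*3
       ...
       = T(0) + 1*33
       = 4 + 33 = 37


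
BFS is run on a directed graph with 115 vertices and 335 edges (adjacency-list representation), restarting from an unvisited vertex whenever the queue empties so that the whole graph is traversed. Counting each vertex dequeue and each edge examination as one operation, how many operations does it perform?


A full BFS traversal dequeues each vertex exactly once and examines each directed edge exactly once.
V = 115 (vertex processing cost)
E = 335 (edge examination cost)
Total operations proportional to V + E = 115 + 335 = 450


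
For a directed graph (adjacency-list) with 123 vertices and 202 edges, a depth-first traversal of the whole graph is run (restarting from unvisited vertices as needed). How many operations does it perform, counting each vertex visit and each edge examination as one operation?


A full DFS traversal visits each vertex once and examines each edge once.
V = 123
E = 202
Sum = 123 + 202 = 325


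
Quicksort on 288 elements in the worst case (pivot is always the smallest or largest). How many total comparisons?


In the worst case, each partition step picks the worst pivot:
  Partition 1: 287 comparisons (n-1 elements to compare)
  Partition 2: 286 comparisons
  Partition 3: 285 comparisons
  Partition 4: 284 comparisons
  Partition 5: 283 comparisons
  ...
  Last partition: 0 comparisons
Total = (n-1) + (n-2) + ... + 1 + 0 = n*(n-1)/2
= 288*287/2 = 41328


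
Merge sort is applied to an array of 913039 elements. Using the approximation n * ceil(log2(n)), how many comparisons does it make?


Merge sort divides the array into halves recursively.
Number of levels = ceil(log2(913039)) = 20
At each level, approximately n = 913039 comparisons are needed for merging.
Total comparisons ~ n * ceil(log2(n)) = 913039 * 20 = 18260780


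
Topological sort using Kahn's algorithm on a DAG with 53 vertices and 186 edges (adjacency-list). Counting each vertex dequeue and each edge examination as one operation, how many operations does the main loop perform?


Kahn's algorithm:
  1. Compute in-degrees: O(V + E)
  2. Process queue: each vertex dequeued once (O(V))
     each edge examined once (O(E))
Total = V + E = 53 + 186 = 239


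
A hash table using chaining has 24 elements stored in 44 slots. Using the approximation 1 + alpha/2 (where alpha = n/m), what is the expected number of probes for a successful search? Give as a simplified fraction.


Load factor alpha = n/m = 24/44
Expected probes = 1 + alpha/2 = 1 + 24/(2*44)
= 1 + 24/88
= 88/88 + 24/88
= 112/88
Simplify: 14/11


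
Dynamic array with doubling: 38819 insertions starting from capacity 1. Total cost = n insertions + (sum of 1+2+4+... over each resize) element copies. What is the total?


n = 38819
Insertion costs: 38819
Resizes copy 1, 2, 4, ... up to the largest power of 2 that is <= n-1 = 38818, i.e. 32768.
Copy costs = 1 + 2 + 4 + 8 + 16 + 32 + 64 + 128 + 256 + 512 + 1024 + 2048 + 4096 + 8192 + 16384 + 32768 = 65535
Total = 38819 + 65535 = 104354


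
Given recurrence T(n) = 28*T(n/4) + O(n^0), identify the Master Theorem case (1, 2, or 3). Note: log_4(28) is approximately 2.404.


Master Theorem parameters: a=28, b=4, c=0
log_b(a) = 2.404
Compare b^c with a: 4^0 = 1 < 28, so c < log_b(a).
Comparing c=0 vs log_b(a)=2.404:
0 < 2.404 => Case 1
Result: T(n) = O(n^(log_4 28)) ~ O(n^2.404)
Master Theorem case = 1


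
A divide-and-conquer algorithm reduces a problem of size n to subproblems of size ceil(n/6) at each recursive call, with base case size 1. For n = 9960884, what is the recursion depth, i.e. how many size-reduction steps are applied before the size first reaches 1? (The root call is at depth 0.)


Each step divides the size by 6 (rounding up); after k steps the size is ceil(n/6^k), which equals 1 exactly when 6^k >= n.
So the depth is the smallest k with 6^k >= 9960884, i.e. ceil(log_6(9960884)).
6^8 = 1679616 < 9960884 <= 10077696 = 6^9
Recursion depth = 9


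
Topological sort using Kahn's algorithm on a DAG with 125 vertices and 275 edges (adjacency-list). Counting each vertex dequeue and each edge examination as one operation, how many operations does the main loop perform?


Kahn's algorithm:
  1. Compute in-degrees: O(V + E)
  2. Process queue: each vertex dequeued once (O(V))
     each edge examined once (O(E))
Total = V + E = 125 + 275 = 400


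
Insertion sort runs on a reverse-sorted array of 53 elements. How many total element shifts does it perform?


Sum of shifts = 1 + 2 + 3 + ... + 52
= 53 * 52 / 2
= 2756 / 2
= 1378


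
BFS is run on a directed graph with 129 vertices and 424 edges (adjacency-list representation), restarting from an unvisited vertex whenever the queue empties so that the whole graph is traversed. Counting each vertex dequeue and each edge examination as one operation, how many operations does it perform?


A full BFS traversal dequeues each vertex exactly once and examines each directed edge exactly once.
V = 129 (vertex processing cost)
E = 424 (edge examination cost)
Total operations proportional to V + E = 129 + 424 = 553


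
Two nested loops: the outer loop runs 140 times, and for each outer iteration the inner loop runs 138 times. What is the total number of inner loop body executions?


Outer loop: 140 iterations
Inner loop: 138 iterations per outer iteration
Total = 140 * 138 = 19320


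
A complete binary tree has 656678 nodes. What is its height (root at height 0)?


In a complete binary tree, level k holds nodes 2^k .. 2^(k+1)-1 (1-indexed).
Height = floor(log2(n)) = floor(log2(656678)) = 19
Check: 2^19 = 524288 <= 656678 < 1048576 = 2^20


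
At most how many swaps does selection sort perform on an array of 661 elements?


Each of the 660 passes places one element in its final position.
Pass 1: swap minimum into position 0
Pass 2: swap minimum of remaining into position 1
...
Pass 660: last two elements, one swap
Maximum swaps = 661 - 1 = 660


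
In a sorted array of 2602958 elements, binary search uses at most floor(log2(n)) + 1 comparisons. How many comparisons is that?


Halving sequence: 2602958 -> 1301479 -> 650739 -> 325369 -> 162684 -> 81342 -> 40671 -> 20335 -> 10167 -> 5083 -> 2541 -> 1270 -> 635 -> 317 -> 158 -> 79 -> 39 -> 19 -> 9 -> 4 -> 2 -> 1
Number of halvings = 21
Max comparisons = 21 + 1 = 22


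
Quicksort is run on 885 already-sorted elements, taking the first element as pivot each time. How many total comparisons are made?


Sum of comparisons per partition:
884 + 883 + ... + 1 + 0
= 885 * (885 - 1) / 2
= 885 * 884 / 2
= 391170


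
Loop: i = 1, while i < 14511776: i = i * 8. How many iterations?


i multiplies by 8 each step:
i = 1 -> 8 -> 64 -> 512 -> 4096 -> 32768 -> 262144 -> 2097152 -> 16777216 (stop)
Iterations = ceil(log_8(14511776)) = 8


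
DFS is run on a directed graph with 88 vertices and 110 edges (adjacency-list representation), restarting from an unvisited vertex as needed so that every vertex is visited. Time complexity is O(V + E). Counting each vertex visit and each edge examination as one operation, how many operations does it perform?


A full DFS traversal processes each vertex exactly once (push/pop on stack).
Each directed edge is examined once.
V = 88, E = 110
V + E = 198


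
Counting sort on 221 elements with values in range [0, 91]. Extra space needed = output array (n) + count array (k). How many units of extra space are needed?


Output array size: 221 (to store sorted result)
Count array size: 92 (one slot per possible value, range 0 to 91)
Total extra space = 221 + 92 = 313


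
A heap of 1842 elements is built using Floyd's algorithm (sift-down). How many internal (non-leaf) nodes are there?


Leaf nodes occupy roughly half the array.
Sift-down is called for each internal node, starting from the last one.
Internal nodes = floor(n/2) = floor(1842/2) = 921


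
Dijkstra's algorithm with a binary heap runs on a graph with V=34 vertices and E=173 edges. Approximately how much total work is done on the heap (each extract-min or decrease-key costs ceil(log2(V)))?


Dijkstra with a binary heap: each vertex is extracted once, each edge may relax once.
Each heap operation costs O(log V).
V + E = 34 + 173 = 207
ceil(log2(34)) = 6 (since 2^5 = 32 < 34 <= 64 = 2^6)
Total heap work = (V+E) * ceil(log2(V)) = 207 * 6 = 1242


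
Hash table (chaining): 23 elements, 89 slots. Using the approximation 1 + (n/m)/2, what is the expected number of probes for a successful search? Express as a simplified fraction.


Computing expected probes:
alpha = 23/89
= 1 + alpha/2
= 1 + 23/(2*89)
= (2*89 + 23) / (2*89)
= 201/178


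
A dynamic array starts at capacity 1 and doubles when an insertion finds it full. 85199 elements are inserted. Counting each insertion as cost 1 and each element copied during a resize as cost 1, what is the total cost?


n = 85199
Insertion costs: 85199
Resizes copy 1, 2, 4, ... up to the largest power of 2 that is <= n-1 = 85198, i.e. 65536.
Copy costs = 1 + 2 + 4 + 8 + 16 + 32 + 64 + 128 + 256 + 512 + 1024 + 2048 + 4096 + 8192 + 16384 + 32768 + 65536 = 131071
Total = 85199 + 131071 = 216270


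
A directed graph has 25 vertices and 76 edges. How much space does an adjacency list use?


Adjacency list: one list head per vertex + one entry per edge
Vertex heads: 25
Edge entries: 76
Total = 25 + 76 = 101


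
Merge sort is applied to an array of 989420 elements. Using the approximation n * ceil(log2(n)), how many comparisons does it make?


Merge sort divides the array into halves recursively.
Number of levels = ceil(log2(989420)) = 20
At each level, approximately n = 989420 comparisons are needed for merging.
Total comparisons ~ n * ceil(log2(n)) = 989420 * 20 = 19788400


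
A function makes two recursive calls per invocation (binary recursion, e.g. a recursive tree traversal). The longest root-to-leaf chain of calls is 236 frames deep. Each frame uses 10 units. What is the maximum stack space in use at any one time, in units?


Binary recursion: the two calls run one after the other, so only one root-to-leaf chain of frames is on the stack at a time.
Maximum depth (longest chain) = 236 frames
Each frame = 10 units
Max stack space = 236 * 10 = 2360


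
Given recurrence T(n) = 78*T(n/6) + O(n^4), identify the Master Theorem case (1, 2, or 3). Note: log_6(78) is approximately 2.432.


Master Theorem parameters: a=78, b=6, c=4
log_b(a) = 2.432
Compare b^c with a: 6^4 = 1296 > 78, so c > log_b(a).
Comparing c=4 vs log_b(a)=2.432:
4 > 2.432 => Case 3
Result: T(n) = O(n^4)
Master Theorem case = 3


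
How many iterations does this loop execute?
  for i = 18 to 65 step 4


The loop variable i takes values starting at 18 and increments by 4 each iteration.
Sequence: i = 18, 22, 26, 30, 34, 38, 42, 46, 50, ...
The upper bound 65 is inclusive, so the count is floor((last - first) / step) + 1:
floor((65 - 18) / 4) + 1 = floor(47/4) + 1 = 11 + 1 = 12


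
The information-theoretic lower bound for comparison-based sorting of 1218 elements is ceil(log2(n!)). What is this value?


A binary decision tree of height h has at most 2^h leaves and needs at least n! of them, so h >= ceil(log2(n!)).
1218! is far too large to multiply out, so use Stirling's series:
  ln(n!) ~ n ln n - n + (1/2) ln(2 pi n) + 1/(12n)  (error below 1/(360 n^3), negligible here)
  ln(1218) = 7.1049654
  n ln n = 1218 * 7.1049654 = 8653.8479
  (1/2) ln(2 pi * 1218) = (1/2) ln(7652.9197) = 4.4714
  1/(12*1218) = 0.0001
  ln(1218!) ~ 8653.8479 - 1218 + 4.4714 + 0.0001 = 7440.3194
Convert to base 2: log2(1218!) = 7440.3194 / ln 2 = 7440.3194 / 0.69314718 = 10734.1119
ceil(10734.1119) = 10735


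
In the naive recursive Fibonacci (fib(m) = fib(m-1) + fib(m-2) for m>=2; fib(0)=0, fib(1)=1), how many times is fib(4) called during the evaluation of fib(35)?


Let N(m) = number of times fib(m) is called while evaluating fib(35).
N(35) = 1 (the initial call).
N(34) = 1 (only fib(35) calls it).
For 1 <= m <= 33: fib(m) is called by fib(m+1) and fib(m+2), so
  N(m) = N(m+1) + N(m+2).
fib(0) is called only by fib(2), so N(0) = N(2).
Walk down from m=35:
  N(35)=1, N(34)=1, N(33)=2, N(32)=3, N(31)=5, N(30)=8, N(29)=13, N(28)=21, N(27)=34, N(26)=55, N(25)=89, N(24)=144, N(23)=233, N(22)=377, N(21)=610, N(20)=987, N(19)=1597, N(18)=2584, N(17)=4181, N(16)=6765, N(15)=10946, N(14)=17711, N(13)=28657, N(12)=46368, N(11)=75025, N(10)=121393, N(9)=196418, N(8)=317811, N(7)=514229, N(6)=832040, N(5)=1346269, N(4)=2178309
N(4) = 2178309


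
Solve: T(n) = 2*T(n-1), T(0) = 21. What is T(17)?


Unrolling:
T(17) = 2*T(16) = 2^2*T(15) = ... = 2^17*T(0)
= 2^17 * 21
= 131072 * 21 = 2752512


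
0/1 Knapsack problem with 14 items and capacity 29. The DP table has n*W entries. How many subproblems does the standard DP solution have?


The DP table is indexed by (item, capacity).
Rows: 14 items
Columns: 29 capacity values (1 to W)
Total subproblems = 14 * 29 = 406


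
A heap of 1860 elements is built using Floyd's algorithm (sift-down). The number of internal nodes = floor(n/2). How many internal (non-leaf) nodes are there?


Leaf nodes occupy roughly half the array.
Sift-down is called for each internal node, starting from the last one.
Internal nodes = floor(n/2) = floor(1860/2) = 930


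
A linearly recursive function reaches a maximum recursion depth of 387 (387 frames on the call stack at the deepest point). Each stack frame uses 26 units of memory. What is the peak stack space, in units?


Maximum recursion depth = 387 frames
Memory per frame = 26 units
Total stack space = depth * frame_size
= 387 * 26 = 10062


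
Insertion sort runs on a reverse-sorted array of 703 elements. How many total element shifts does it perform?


Sum of shifts = 1 + 2 + 3 + ... + 702
= 703 * 702 / 2
= 493506 / 2
= 246753


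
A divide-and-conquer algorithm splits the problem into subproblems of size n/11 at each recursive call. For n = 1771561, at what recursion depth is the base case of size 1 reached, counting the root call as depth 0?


At each depth, the problem size is divided by 11:
  Depth 0: problem size = 1771561
  Depth 1: problem size = 161051
  Depth 2: problem size = 14641
  Depth 3: problem size = 1331
  Depth 4: problem size = 121
  Depth 5: problem size = 11
  Depth 6: problem size = 1 (base case)
The base case is reached at depth log_11(1771561) = 6 (the tree has 7 levels counting depth 0, but the depth asked for is 6).
Recursion depth = 6


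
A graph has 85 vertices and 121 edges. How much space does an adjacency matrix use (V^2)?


Adjacency matrix: V x V grid of entries
Space = V^2 = 85^2 = 85 * 85 = 7225


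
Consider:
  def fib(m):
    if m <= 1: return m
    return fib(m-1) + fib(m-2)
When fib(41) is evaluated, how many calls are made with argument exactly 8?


Let N(m) = number of times fib(m) is called while evaluating fib(41).
N(41) = 1 (the initial call).
N(40) = 1 (only fib(41) calls it).
For 1 <= m <= 39: fib(m) is called by fib(m+1) and fib(m+2), so
  N(m) = N(m+1) + N(m+2).
fib(0) is called only by fib(2), so N(0) = N(2).
Walk down from m=41:
  N(41)=1, N(40)=1, N(39)=2, N(38)=3, N(37)=5, N(36)=8, N(35)=13, N(34)=21, N(33)=34, N(32)=55, N(31)=89, N(30)=144, N(29)=233, N(28)=377, N(27)=610, N(26)=987, N(25)=1597, N(24)=2584, N(23)=4181, N(22)=6765, N(21)=10946, N(20)=17711, N(19)=28657, N(18)=46368, N(17)=75025, N(16)=121393, N(15)=196418, N(14)=317811, N(13)=514229, N(12)=832040, N(11)=1346269, N(10)=2178309, N(9)=3524578, N(8)=5702887
N(8) = 5702887


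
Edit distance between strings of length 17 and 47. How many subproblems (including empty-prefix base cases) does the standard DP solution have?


The table includes base cases (empty prefixes).
Rows: (m+1) = 18
Columns: (n+1) = 48
Total = 18 * 48 = 864


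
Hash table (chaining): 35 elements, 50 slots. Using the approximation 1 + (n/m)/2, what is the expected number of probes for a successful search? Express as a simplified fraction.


Computing expected probes:
alpha = 35/50
= 1 + alpha/2
= 1 + 35/(2*50)
= (2*50 + 35) / (2*50)
= 135/100 = 27/20


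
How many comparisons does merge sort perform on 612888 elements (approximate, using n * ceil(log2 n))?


Recursion depth: ceil(log2(612888)) = 20
Each recursion level merges n = 612888 elements
Total = 612888 * 20 = 12257760


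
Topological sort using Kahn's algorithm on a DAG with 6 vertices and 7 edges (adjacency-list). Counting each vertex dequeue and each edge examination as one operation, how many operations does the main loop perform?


Kahn's algorithm:
  1. Compute in-degrees: O(V + E)
  2. Process queue: each vertex dequeued once (O(V))
     each edge examined once (O(E))
Total = V + E = 6 + 7 = 13


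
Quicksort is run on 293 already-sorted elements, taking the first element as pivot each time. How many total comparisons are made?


Sum of comparisons per partition:
292 + 291 + ... + 1 + 0
= 293 * (293 - 1) / 2
= 293 * 292 / 2
= 42778


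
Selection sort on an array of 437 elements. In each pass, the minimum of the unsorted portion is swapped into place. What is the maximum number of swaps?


Selection sort performs one swap per pass:
  Pass 1: find min in positions 0 to 436, swap with position 0
  Pass 2: find min in positions 1 to 436, swap with position 1
  Pass 3: find min in positions 2 to 436, swap with position 2
  Pass 4: find min in positions 3 to 436, swap with position 3
  Pass 5: find min in positions 4 to 436, swap with position 4
  ... (431 more passes)
Total passes (and swaps) = n - 1 = 437 - 1 = 436


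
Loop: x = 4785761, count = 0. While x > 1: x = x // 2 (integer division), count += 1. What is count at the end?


The variable x halves each step:
x = 4785761 -> 2392880 -> 1196440 -> 598220 -> 299110 -> 149555 -> 74777 -> 37388 -> 18694 -> 9347 -> 4673 -> 2336 -> 1168 -> 584 -> 292 -> 146 -> 73 -> 36 -> 18 -> 9 -> 4 -> 2 -> 1
Number of halvings = floor(log2(4785761)) = 22


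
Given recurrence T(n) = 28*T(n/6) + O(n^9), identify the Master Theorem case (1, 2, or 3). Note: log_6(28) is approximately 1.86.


Master Theorem parameters: a=28, b=6, c=9
log_b(a) = 1.86
Compare b^c with a: 6^9 = 10077696 > 28, so c > log_b(a).
Comparing c=9 vs log_b(a)=1.86:
9 > 1.86 => Case 3
Result: T(n) = O(n^9)
Master Theorem case = 3


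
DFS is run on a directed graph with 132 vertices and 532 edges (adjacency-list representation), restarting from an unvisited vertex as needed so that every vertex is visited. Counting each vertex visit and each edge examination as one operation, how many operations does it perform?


A full DFS traversal processes each vertex exactly once (push/pop on stack).
Each directed edge is examined once.
V = 132, E = 532
V + E = 664


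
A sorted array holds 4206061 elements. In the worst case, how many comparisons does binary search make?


Halving sequence: 4206061 -> 2103030 -> 1051515 -> 525757 -> 262878 -> 131439 -> 65719 -> 32859 -> 16429 -> 8214 -> 4107 -> 2053 -> 1026 -> 513 -> 256 -> 128 -> 64 -> 32 -> 16 -> 8 -> 4 -> 2 -> 1
Number of halvings = 22
Max comparisons = 22 + 1 = 23


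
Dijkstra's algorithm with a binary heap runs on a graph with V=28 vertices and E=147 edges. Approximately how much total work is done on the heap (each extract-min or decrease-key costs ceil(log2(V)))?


Dijkstra with a binary heap: each vertex is extracted once, each edge may relax once.
Each heap operation costs O(log V).
V + E = 28 + 147 = 175
ceil(log2(28)) = 5 (since 2^4 = 16 < 28 <= 32 = 2^5)
Total heap work = (V+E) * ceil(log2(V)) = 175 * 5 = 875


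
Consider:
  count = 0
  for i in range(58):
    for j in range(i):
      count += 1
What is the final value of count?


For each i, the inner loop runs i times:
  i=0: inner runs 0 times
  i=1: inner runs 1 time
  i=2: inner runs 2 times
  i=3: inner runs 3 times
  i=4: inner runs 4 times
  i=5: inner runs 5 times
  i=6: inner runs 6 times
  i=7: inner runs 7 times
  ...
Total = 0 + 1 + 2 + ... + 57 = 58*(58-1)/2 = 1653


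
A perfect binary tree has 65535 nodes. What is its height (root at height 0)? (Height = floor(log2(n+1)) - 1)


For a perfect binary tree of height h: n = 2^(h+1) - 1, so h = log2(n+1) - 1.
  n + 1 = 65536 = 2^16
  log2(65536) = 16
  height = 16 - 1 = 15


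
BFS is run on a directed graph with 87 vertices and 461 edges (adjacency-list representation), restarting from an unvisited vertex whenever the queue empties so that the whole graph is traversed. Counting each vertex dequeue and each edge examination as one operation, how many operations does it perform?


A full BFS traversal dequeues each vertex exactly once and examines each directed edge exactly once.
V = 87 (vertex processing cost)
E = 461 (edge examination cost)
Total operations proportional to V + E = 87 + 461 = 548


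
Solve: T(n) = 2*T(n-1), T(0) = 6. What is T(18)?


Unrolling:
T(18) = 2*T(17) = 2^2*T(16) = ... = 2^18*T(0)
= 2^18 * 6
= 262144 * 6 = 1572864


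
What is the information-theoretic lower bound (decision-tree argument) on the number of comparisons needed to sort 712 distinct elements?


A binary decision tree of height h has at most 2^h leaves and needs at least n! of them, so h >= ceil(log2(n!)).
712! is far too large to multiply out, so use Stirling's series:
  ln(n!) ~ n ln n - n + (1/2) ln(2 pi n) + 1/(12n)  (error below 1/(360 n^3), negligible here)
  ln(712) = 6.5680779
  n ln n = 712 * 6.5680779 = 4676.4715
  (1/2) ln(2 pi * 712) = (1/2) ln(4473.6279) = 4.2030
  1/(12*712) = 0.0001
  ln(712!) ~ 4676.4715 - 712 + 4.2030 + 0.0001 = 3968.6746
Convert to base 2: log2(712!) = 3968.6746 / ln 2 = 3968.6746 / 0.69314718 = 5725.5872
ceil(5725.5872) = 5726


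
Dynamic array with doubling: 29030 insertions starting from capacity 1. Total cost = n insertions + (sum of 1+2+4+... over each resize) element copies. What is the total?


n = 29030
Insertion costs: 29030
Resizes copy 1, 2, 4, ... up to the largest power of 2 that is <= n-1 = 29029, i.e. 16384.
Copy costs = 1 + 2 + 4 + 8 + 16 + 32 + 64 + 128 + 256 + 512 + 1024 + 2048 + 4096 + 8192 + 16384 = 32767
Total = 29030 + 32767 = 61797


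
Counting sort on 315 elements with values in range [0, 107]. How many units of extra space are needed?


Output array size: 315 (to store sorted result)
Count array size: 108 (one slot per possible value, range 0 to 107)
Total extra space = 315 + 108 = 423


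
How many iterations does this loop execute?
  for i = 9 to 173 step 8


The loop variable i takes values starting at 9 and increments by 8 each iteration.
Sequence: i = 9, 17, 25, 33, 41, 49, 57, 65, 73, ...
The upper bound 173 is inclusive, so the count is floor((last - first) / step) + 1:
floor((173 - 9) / 8) + 1 = floor(164/8) + 1 = 20 + 1 = 21


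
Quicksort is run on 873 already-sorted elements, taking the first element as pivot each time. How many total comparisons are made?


Sum of comparisons per partition:
872 + 871 + ... + 1 + 0
= 873 * (873 - 1) / 2
= 873 * 872 / 2
= 380628


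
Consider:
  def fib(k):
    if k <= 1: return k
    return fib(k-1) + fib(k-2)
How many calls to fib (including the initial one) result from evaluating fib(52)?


Let C(m) = total calls to evaluate fib(m). Then C(0)=C(1)=1, and
C(m) = 1 + C(m-1) + C(m-2) for m >= 2.
Build the table (each entry = 1 + previous two):
  C(0) = 1
  C(1) = 1
  C(2) = 1 + 1 + 1 = 3
  C(3) = 1 + 3 + 1 = 5
  C(4) = 1 + 5 + 3 = 9
  C(5) = 1 + 9 + 5 = 15
  C(6) = 1 + 15 + 9 = 25
  C(7) = 1 + 25 + 15 = 41
  C(8) = 1 + 41 + 25 = 67
  C(9) = 1 + 67 + 41 = 109
  C(10) = 1 + 109 + 67 = 177
  C(11) = 1 + 177 + 109 = 287
  C(12) = 1 + 287 + 177 = 465
  C(13) = 1 + 465 + 287 = 753
  C(14) = 1 + 753 + 465 = 1219
  C(15) = 1 + 1219 + 753 = 1973
  C(16) = 1 + 1973 + 1219 = 3193
  C(17) = 1 + 3193 + 1973 = 5167
  C(18) = 1 + 5167 + 3193 = 8361
  C(19) = 1 + 8361 + 5167 = 13529
  C(20) = 1 + 13529 + 8361 = 21891
  C(21) = 1 + 21891 + 13529 = 35421
  C(22) = 1 + 35421 + 21891 = 57313
  C(23) = 1 + 57313 + 35421 = 92735
  C(24) = 1 + 92735 + 57313 = 150049
  C(25) = 1 + 150049 + 92735 = 242785
  C(26) = 1 + 242785 + 150049 = 392835
  C(27) = 1 + 392835 + 242785 = 635621
  C(28) = 1 + 635621 + 392835 = 1028457
  C(29) = 1 + 1028457 + 635621 = 1664079
  C(30) = 1 + 1664079 + 1028457 = 2692537
  C(31) = 1 + 2692537 + 1664079 = 4356617
  C(32) = 1 + 4356617 + 2692537 = 7049155
  C(33) = 1 + 7049155 + 4356617 = 11405773
  C(34) = 1 + 11405773 + 7049155 = 18454929
  C(35) = 1 + 18454929 + 11405773 = 29860703
  C(36) = 1 + 29860703 + 18454929 = 48315633
  C(37) = 1 + 48315633 + 29860703 = 78176337
  C(38) = 1 + 78176337 + 48315633 = 126491971
  C(39) = 1 + 126491971 + 78176337 = 204668309
  C(40) = 1 + 204668309 + 126491971 = 331160281
  C(41) = 1 + 331160281 + 204668309 = 535828591
  C(42) = 1 + 535828591 + 331160281 = 866988873
  C(43) = 1 + 866988873 + 535828591 = 1402817465
  C(44) = 1 + 1402817465 + 866988873 = 2269806339
  C(45) = 1 + 2269806339 + 1402817465 = 3672623805
  C(46) = 1 + 3672623805 + 2269806339 = 5942430145
  C(47) = 1 + 5942430145 + 3672623805 = 9615053951
  C(48) = 1 + 9615053951 + 5942430145 = 15557484097
  C(49) = 1 + 15557484097 + 9615053951 = 25172538049
  C(50) = 1 + 25172538049 + 15557484097 = 40730022147
  C(51) = 1 + 40730022147 + 25172538049 = 65902560197
  C(52) = 1 + 65902560197 + 40730022147 = 106632582345
Total calls for fib(52) = 106632582345
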